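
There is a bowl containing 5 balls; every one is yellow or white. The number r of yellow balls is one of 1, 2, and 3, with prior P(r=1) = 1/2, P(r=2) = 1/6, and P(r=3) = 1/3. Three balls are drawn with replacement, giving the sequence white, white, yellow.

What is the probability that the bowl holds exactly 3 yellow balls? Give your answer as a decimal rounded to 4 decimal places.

0.2667

For each hypothesis, P(data | H) works out to: P(data | r = 1) = (4/5)(4/5)(1/5) = 16/125; P(data | r = 2) = (3/5)(3/5)(2/5) = 18/125; P(data | r = 3) = (2/5)(2/5)(3/5) = 12/125.
The prior-weighted likelihoods are 1/2 · 16/125 = 8/125, 1/6 · 18/125 = 3/125, 1/3 · 12/125 = 4/125; with total 3/25.
By Bayes' rule, P(r = 3 | data) = (4/125) / (3/25) = 4/15.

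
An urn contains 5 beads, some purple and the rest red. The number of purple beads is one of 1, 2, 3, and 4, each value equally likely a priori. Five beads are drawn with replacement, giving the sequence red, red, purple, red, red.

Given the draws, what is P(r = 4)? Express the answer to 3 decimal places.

Compute the likelihood of the observed sequence for each case: P(data | r = 1) = (4/5)(4/5)(1/5)(4/5)(4/5) = 0.08192; P(data | r = 2) = (3/5)(3/5)(2/5)(3/5)(3/5) = 0.05184; P(data | r = 3) = (2/5)(2/5)(3/5)(2/5)(2/5) = 0.01536; P(data | r = 4) = (1/5)(1/5)(4/5)(1/5)(1/5) = 0.00128.
The prior-weighted likelihoods are 1/4 · 0.08192 = 0.02048, 1/4 · 0.05184 = 0.01296, 1/4 · 0.01536 = 0.00384, 1/4 · 0.00128 = 0.00032; summing to 0.0376.
Therefore the posterior P(r = 4 | data) = (0.00032) / (0.0376) = 0.0085106.

0.009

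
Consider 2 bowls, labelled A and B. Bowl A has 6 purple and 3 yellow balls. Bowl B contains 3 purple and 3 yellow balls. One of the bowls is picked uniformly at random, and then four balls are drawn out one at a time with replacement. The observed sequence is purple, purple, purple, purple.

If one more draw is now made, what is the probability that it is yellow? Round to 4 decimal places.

0.3734

For each hypothesis, P(data | H) works out to: P(data | bowl A) = (6/9)(6/9)(6/9)(6/9) = 0.19753; P(data | bowl B) = (3/6)(3/6)(3/6)(3/6) = 0.0625.
The prior-weighted likelihoods are 1/2 · 0.19753 = 0.098765, 1/2 · 0.0625 = 0.03125; summing to 0.13002.
Dividing through by the total gives posterior P(bowl A | data) = 0.75964, P(bowl B | data) = 0.24036.
So P(yellow next | data) = Σ P(yellow next | H) P(H | data) = (1/3)(0.75964) + (1/2)(0.24036) = 0.37339.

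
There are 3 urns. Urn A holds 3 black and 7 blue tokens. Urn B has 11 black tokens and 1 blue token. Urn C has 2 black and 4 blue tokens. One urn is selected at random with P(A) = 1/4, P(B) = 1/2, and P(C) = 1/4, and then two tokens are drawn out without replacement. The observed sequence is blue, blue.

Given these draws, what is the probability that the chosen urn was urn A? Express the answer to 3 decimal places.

0.538

The likelihood of the observed sequence under each hypothesis: P(data | urn A) = (7/10)(6/9) = 7/15; P(data | urn B) = (1/12)(0/11) = 0; P(data | urn C) = (4/6)(3/5) = 2/5.
The prior-weighted likelihoods are 1/4 · 7/15 = 7/60, 1/2 · 0 = 0, 1/4 · 2/5 = 1/10; summing to 13/60.
By Bayes' rule, P(urn A | data) = (7/60) / (13/60) = 7/13.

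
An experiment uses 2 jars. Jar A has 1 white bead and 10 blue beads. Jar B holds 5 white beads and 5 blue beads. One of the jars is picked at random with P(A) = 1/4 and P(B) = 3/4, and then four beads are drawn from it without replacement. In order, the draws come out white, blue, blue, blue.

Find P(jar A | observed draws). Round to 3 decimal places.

0.337

Compute the likelihood of the observed sequence for each case: P(data | jar A) = (1/11)(10/10)(9/9)(8/8) = 0.090909; P(data | jar B) = (5/10)(5/9)(4/8)(3/7) = 0.059524.
Weighting by the prior gives 1/4 · 0.090909 = 0.022727, 3/4 · 0.059524 = 0.044643; with total 0.06737.
So P(jar A | data) = (0.022727) / (0.06737) = 0.33735.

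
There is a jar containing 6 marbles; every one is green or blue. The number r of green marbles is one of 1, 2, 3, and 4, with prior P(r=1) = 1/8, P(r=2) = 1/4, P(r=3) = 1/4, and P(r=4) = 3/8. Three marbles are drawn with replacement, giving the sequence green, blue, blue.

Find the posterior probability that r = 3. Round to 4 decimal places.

Under each hypothesis, the probability of the observed sequence is: P(data | r = 1) = (1/6)(5/6)(5/6) = 0.11574; P(data | r = 2) = (2/6)(4/6)(4/6) = 0.14815; P(data | r = 3) = (3/6)(3/6)(3/6) = 0.125; P(data | r = 4) = (4/6)(2/6)(2/6) = 0.074074.
Multiplying each by its prior: 1/8 · 0.11574 = 0.014468, 1/4 · 0.14815 = 0.037037, 1/4 · 0.125 = 0.03125, 3/8 · 0.074074 = 0.027778; these sum to 0.11053.
Therefore the posterior P(r = 3 | data) = (0.03125) / (0.11053) = 0.28272.

0.2827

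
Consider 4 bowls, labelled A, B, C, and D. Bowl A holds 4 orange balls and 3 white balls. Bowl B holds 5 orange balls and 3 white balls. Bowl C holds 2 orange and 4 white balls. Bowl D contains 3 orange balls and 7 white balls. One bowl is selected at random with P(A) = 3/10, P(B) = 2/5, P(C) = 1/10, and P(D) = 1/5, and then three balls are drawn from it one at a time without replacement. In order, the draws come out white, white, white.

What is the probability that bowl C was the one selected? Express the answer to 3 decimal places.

The likelihood of the observed sequence under each hypothesis: P(data | bowl A) = (3/7)(2/6)(1/5) = 1/35; P(data | bowl B) = (3/8)(2/7)(1/6) = 1/56; P(data | bowl C) = (4/6)(3/5)(2/4) = 1/5; P(data | bowl D) = (7/10)(6/9)(5/8) = 7/24.
The prior-weighted likelihoods are 3/10 · 1/35 = 3/350, 2/5 · 1/56 = 1/140, 1/10 · 1/5 = 1/50, 1/5 · 7/24 = 7/120; with total 79/840.
By Bayes' rule, P(bowl C | data) = (1/50) / (79/840) = 84/395.

0.213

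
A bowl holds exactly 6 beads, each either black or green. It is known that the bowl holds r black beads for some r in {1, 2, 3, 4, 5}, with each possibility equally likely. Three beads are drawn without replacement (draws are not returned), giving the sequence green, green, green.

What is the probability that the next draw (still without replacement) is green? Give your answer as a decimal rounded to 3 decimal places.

The likelihood of the observed sequence under each hypothesis: P(data | r = 1) = (5/6)(4/5)(3/4) = 1/2; P(data | r = 2) = (4/6)(3/5)(2/4) = 1/5; P(data | r = 3) = (3/6)(2/5)(1/4) = 1/20; P(data | r = 4) = (2/6)(1/5)(0/4) = 0; P(data | r = 5) = (1/6)(0/5) = 0.
Multiplying each by its prior: 1/5 · 1/2 = 1/10, 1/5 · 1/5 = 1/25, 1/5 · 1/20 = 1/100, 1/5 · 0 = 0, 1/5 · 0 = 0; with total 3/20.
Dividing through by the total gives posterior P(r = 1 | data) = 2/3, P(r = 2 | data) = 4/15, P(r = 3 | data) = 1/15, P(r = 4 | data) = 0, P(r = 5 | data) = 0.
Averaging over the posterior, P(green next | data) = (2/3)(2/3) + (1/3)(4/15) + (0)(1/15) = 8/15.

0.533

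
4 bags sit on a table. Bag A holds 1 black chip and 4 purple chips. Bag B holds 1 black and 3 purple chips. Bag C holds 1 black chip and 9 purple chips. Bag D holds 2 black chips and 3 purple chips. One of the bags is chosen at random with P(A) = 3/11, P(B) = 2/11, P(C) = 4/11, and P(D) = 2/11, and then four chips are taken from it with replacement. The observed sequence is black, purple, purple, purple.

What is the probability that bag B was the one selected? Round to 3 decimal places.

Compute the likelihood of the observed sequence for each case: P(data | bag A) = (1/5)(4/5)(4/5)(4/5) = 0.1024; P(data | bag B) = (1/4)(3/4)(3/4)(3/4) = 0.10547; P(data | bag C) = (1/10)(9/10)(9/10)(9/10) = 0.0729; P(data | bag D) = (2/5)(3/5)(3/5)(3/5) = 0.0864.
Weighting by the prior gives 3/11 · 0.1024 = 0.027927, 2/11 · 0.10547 = 0.019176, 4/11 · 0.0729 = 0.026509, 2/11 · 0.0864 = 0.015709; these sum to 0.089322.
Therefore the posterior P(bag B | data) = (0.019176) / (0.089322) = 0.21469.

0.215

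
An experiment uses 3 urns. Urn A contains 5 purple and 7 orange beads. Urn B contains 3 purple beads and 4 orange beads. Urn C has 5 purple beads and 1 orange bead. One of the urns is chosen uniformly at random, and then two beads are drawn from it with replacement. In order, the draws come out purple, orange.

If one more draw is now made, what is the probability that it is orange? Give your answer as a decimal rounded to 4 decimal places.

0.4864

Under each hypothesis, the probability of the observed sequence is: P(data | urn A) = (5/12)(7/12) = 0.24306; P(data | urn B) = (3/7)(4/7) = 0.2449; P(data | urn C) = (5/6)(1/6) = 0.13889.
Weighting by the prior gives 1/3 · 0.24306 = 0.081019, 1/3 · 0.2449 = 0.081633, 1/3 · 0.13889 = 0.046296; summing to 0.20895.
The posterior is then P(urn A | data) = 0.38775, P(urn B | data) = 0.39069, P(urn C | data) = 0.22157.
The predictive probability is P(orange next | data) = (7/12)(0.38775) + (4/7)(0.39069) + (1/6)(0.22157) = 0.48636.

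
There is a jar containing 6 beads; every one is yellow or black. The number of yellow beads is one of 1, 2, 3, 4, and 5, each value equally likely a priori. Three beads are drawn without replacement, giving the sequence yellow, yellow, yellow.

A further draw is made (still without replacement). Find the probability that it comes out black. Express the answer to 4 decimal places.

Compute the likelihood of the observed sequence for each case: P(data | r = 1) = (1/6)(0/5) = 0; P(data | r = 2) = (2/6)(1/5)(0/4) = 0; P(data | r = 3) = (3/6)(2/5)(1/4) = 1/20; P(data | r = 4) = (4/6)(3/5)(2/4) = 1/5; P(data | r = 5) = (5/6)(4/5)(3/4) = 1/2.
Weighting by the prior gives 1/5 · 0 = 0, 1/5 · 0 = 0, 1/5 · 1/20 = 1/100, 1/5 · 1/5 = 1/25, 1/5 · 1/2 = 1/10; summing to 3/20.
The posterior is then P(r = 1 | data) = 0, P(r = 2 | data) = 0, P(r = 3 | data) = 1/15, P(r = 4 | data) = 4/15, P(r = 5 | data) = 2/3.
The predictive probability is P(black next | data) = (1)(1/15) + (2/3)(4/15) + (1/3)(2/3) = 7/15.

0.4667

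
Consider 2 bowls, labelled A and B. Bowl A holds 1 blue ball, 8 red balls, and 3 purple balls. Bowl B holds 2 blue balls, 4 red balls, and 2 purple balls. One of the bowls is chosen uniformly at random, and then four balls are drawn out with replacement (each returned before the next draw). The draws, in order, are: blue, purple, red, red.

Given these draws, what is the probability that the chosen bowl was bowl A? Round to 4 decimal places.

The likelihood of the observed sequence under each hypothesis: P(data | bowl A) = (1/12)(3/12)(8/12)(8/12) = 0.0092593; P(data | bowl B) = (2/8)(2/8)(4/8)(4/8) = 0.015625.
Multiplying each by its prior: 1/2 · 0.0092593 = 0.0046296, 1/2 · 0.015625 = 0.0078125; these sum to 0.012442.
By Bayes' rule, P(bowl A | data) = (0.0046296) / (0.012442) = 0.37209.

0.3721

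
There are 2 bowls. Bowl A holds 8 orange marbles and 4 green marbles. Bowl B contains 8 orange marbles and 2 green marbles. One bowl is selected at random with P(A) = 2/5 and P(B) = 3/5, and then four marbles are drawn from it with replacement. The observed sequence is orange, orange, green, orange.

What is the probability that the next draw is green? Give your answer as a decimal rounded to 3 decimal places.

The likelihood of the observed sequence under each hypothesis: P(data | bowl A) = (8/12)(8/12)(4/12)(8/12) = 0.098765; P(data | bowl B) = (8/10)(8/10)(2/10)(8/10) = 0.1024.
Weighting by the prior gives 2/5 · 0.098765 = 0.039506, 3/5 · 0.1024 = 0.06144; these sum to 0.10095.
The posterior is then P(bowl A | data) = 0.39136, P(bowl B | data) = 0.60864.
The predictive probability is P(green next | data) = (1/3)(0.39136) + (1/5)(0.60864) = 0.25218.

0.252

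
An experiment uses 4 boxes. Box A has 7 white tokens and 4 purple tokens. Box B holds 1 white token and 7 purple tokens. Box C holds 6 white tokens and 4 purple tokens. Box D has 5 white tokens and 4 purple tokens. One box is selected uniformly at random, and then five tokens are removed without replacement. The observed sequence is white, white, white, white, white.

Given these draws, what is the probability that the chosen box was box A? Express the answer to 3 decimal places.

0.589

For each hypothesis, P(data | H) works out to: P(data | box A) = (7/11)(6/10)(5/9)(4/8)(3/7) = 0.045455; P(data | box B) = (1/8)(0/7) = 0; P(data | box C) = (6/10)(5/9)(4/8)(3/7)(2/6) = 0.02381; P(data | box D) = (5/9)(4/8)(3/7)(2/6)(1/5) = 0.0079365.
The prior-weighted likelihoods are 1/4 · 0.045455 = 0.011364, 1/4 · 0 = 0, 1/4 · 0.02381 = 0.0059524, 1/4 · 0.0079365 = 0.0019841; with total 0.0193.
Therefore the posterior P(box A | data) = (0.011364) / (0.0193) = 0.58879.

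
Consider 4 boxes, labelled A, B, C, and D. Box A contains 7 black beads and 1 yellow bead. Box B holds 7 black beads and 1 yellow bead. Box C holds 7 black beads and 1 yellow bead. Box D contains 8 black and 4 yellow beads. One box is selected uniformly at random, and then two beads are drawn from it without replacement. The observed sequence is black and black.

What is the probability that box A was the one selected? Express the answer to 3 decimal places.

0.280

For each hypothesis, P(data | H) works out to: P(data | box A) = (7/8)(6/7) = 3/4; P(data | box B) = (7/8)(6/7) = 3/4; P(data | box C) = (7/8)(6/7) = 3/4; P(data | box D) = (8/12)(7/11) = 14/33.
Weighting by the prior gives 1/4 · 3/4 = 3/16, 1/4 · 3/4 = 3/16, 1/4 · 3/4 = 3/16, 1/4 · 14/33 = 7/66; summing to 353/528.
So P(box A | data) = (3/16) / (353/528) = 99/353.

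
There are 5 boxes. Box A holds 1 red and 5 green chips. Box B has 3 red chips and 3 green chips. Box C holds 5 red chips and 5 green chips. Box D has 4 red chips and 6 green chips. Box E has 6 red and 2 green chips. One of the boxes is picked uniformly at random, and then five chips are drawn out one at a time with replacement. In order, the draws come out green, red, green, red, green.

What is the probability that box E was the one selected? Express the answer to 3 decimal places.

0.072

For each hypothesis, P(data | H) works out to: P(data | box A) = (5/6)(1/6)(5/6)(1/6)(5/6) = 0.016075; P(data | box B) = (3/6)(3/6)(3/6)(3/6)(3/6) = 0.03125; P(data | box C) = (5/10)(5/10)(5/10)(5/10)(5/10) = 0.03125; P(data | box D) = (6/10)(4/10)(6/10)(4/10)(6/10) = 0.03456; P(data | box E) = (2/8)(6/8)(2/8)(6/8)(2/8) = 0.0087891.
Multiplying each by its prior: 1/5 · 0.016075 = 0.003215, 1/5 · 0.03125 = 0.00625, 1/5 · 0.03125 = 0.00625, 1/5 · 0.03456 = 0.006912, 1/5 · 0.0087891 = 0.0017578; summing to 0.024385.
Hence P(box E | data) = (0.0017578) / (0.024385) = 0.072086.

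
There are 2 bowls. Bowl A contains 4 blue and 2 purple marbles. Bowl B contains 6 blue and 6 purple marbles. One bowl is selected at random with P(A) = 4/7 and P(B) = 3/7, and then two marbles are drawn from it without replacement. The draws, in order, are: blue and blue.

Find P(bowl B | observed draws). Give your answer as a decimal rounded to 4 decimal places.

0.2988

For each hypothesis, P(data | H) works out to: P(data | bowl A) = (4/6)(3/5) = 2/5; P(data | bowl B) = (6/12)(5/11) = 5/22.
Multiplying each by its prior: 4/7 · 2/5 = 8/35, 3/7 · 5/22 = 15/154; with total 251/770.
Therefore the posterior P(bowl B | data) = (15/154) / (251/770) = 75/251.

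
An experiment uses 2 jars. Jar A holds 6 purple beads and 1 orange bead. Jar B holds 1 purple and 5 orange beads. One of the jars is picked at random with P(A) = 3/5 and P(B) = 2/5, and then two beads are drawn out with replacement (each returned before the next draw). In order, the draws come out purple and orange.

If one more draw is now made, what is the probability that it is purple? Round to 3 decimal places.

0.560

Under each hypothesis, the probability of the observed sequence is: P(data | jar A) = (6/7)(1/7) = 0.12245; P(data | jar B) = (1/6)(5/6) = 0.13889.
Multiplying each by its prior: 3/5 · 0.12245 = 0.073469, 2/5 · 0.13889 = 0.055556; summing to 0.12902.
Dividing through by the total gives posterior P(jar A | data) = 0.56942, P(jar B | data) = 0.43058.
The predictive probability is P(purple next | data) = (6/7)(0.56942) + (1/6)(0.43058) = 0.55984.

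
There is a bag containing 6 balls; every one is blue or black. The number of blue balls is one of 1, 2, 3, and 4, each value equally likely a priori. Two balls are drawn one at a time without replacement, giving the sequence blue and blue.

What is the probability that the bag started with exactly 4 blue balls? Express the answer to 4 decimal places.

0.6000

Compute the likelihood of the observed sequence for each case: P(data | r = 1) = (1/6)(0/5) = 0; P(data | r = 2) = (2/6)(1/5) = 1/15; P(data | r = 3) = (3/6)(2/5) = 1/5; P(data | r = 4) = (4/6)(3/5) = 2/5.
Multiplying each by its prior: 1/4 · 0 = 0, 1/4 · 1/15 = 1/60, 1/4 · 1/5 = 1/20, 1/4 · 2/5 = 1/10; with total 1/6.
Therefore the posterior P(r = 4 | data) = (1/10) / (1/6) = 3/5.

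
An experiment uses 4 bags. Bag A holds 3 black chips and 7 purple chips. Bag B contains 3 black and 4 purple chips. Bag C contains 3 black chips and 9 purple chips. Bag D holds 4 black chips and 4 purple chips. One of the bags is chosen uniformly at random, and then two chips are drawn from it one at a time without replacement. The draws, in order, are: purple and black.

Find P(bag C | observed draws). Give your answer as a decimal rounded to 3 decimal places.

0.203

Compute the likelihood of the observed sequence for each case: P(data | bag A) = (7/10)(3/9) = 0.23333; P(data | bag B) = (4/7)(3/6) = 0.28571; P(data | bag C) = (9/12)(3/11) = 0.20455; P(data | bag D) = (4/8)(4/7) = 0.28571.
Multiplying each by its prior: 1/4 · 0.23333 = 0.058333, 1/4 · 0.28571 = 0.071429, 1/4 · 0.20455 = 0.051136, 1/4 · 0.28571 = 0.071429; with total 0.25233.
So P(bag C | data) = (0.051136) / (0.25233) = 0.20266.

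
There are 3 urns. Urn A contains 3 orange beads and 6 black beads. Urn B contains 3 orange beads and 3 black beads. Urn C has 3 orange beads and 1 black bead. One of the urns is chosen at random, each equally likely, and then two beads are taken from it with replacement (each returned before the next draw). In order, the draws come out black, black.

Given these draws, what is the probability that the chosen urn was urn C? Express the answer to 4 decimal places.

The likelihood of the observed sequence under each hypothesis: P(data | urn A) = (6/9)(6/9) = 4/9; P(data | urn B) = (3/6)(3/6) = 1/4; P(data | urn C) = (1/4)(1/4) = 1/16.
The prior-weighted likelihoods are 1/3 · 4/9 = 4/27, 1/3 · 1/4 = 1/12, 1/3 · 1/16 = 1/48; these sum to 109/432.
Therefore the posterior P(urn C | data) = (1/48) / (109/432) = 9/109.

0.0826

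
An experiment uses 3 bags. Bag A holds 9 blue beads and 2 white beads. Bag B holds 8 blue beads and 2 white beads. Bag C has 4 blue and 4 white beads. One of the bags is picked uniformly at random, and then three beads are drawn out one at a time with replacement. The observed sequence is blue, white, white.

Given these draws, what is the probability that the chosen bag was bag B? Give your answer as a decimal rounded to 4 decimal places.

0.1739

The likelihood of the observed sequence under each hypothesis: P(data | bag A) = (9/11)(2/11)(2/11) = 0.027047; P(data | bag B) = (8/10)(2/10)(2/10) = 0.032; P(data | bag C) = (4/8)(4/8)(4/8) = 0.125.
Multiplying each by its prior: 1/3 · 0.027047 = 0.0090158, 1/3 · 0.032 = 0.010667, 1/3 · 0.125 = 0.041667; these sum to 0.061349.
Hence P(bag B | data) = (0.010667) / (0.061349) = 0.17387.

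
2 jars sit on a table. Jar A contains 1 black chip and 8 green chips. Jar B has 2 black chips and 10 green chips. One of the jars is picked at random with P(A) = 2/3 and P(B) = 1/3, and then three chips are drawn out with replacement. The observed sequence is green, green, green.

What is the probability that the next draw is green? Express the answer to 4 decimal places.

The likelihood of the observed sequence under each hypothesis: P(data | jar A) = (8/9)(8/9)(8/9) = 0.70233; P(data | jar B) = (10/12)(10/12)(10/12) = 0.5787.
Multiplying each by its prior: 2/3 · 0.70233 = 0.46822, 1/3 · 0.5787 = 0.1929; these sum to 0.66112.
The posterior is then P(jar A | data) = 0.70822, P(jar B | data) = 0.29178.
The predictive probability is P(green next | data) = (8/9)(0.70822) + (5/6)(0.29178) = 0.87268.

0.8727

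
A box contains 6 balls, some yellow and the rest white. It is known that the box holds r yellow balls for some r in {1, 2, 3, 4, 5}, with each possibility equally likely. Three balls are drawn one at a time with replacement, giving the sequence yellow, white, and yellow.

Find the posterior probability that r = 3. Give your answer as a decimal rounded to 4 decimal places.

The likelihood of the observed sequence under each hypothesis: P(data | r = 1) = (1/6)(5/6)(1/6) = 5/216; P(data | r = 2) = (2/6)(4/6)(2/6) = 2/27; P(data | r = 3) = (3/6)(3/6)(3/6) = 1/8; P(data | r = 4) = (4/6)(2/6)(4/6) = 4/27; P(data | r = 5) = (5/6)(1/6)(5/6) = 25/216.
Weighting by the prior gives 1/5 · 5/216 = 1/216, 1/5 · 2/27 = 2/135, 1/5 · 1/8 = 1/40, 1/5 · 4/27 = 4/135, 1/5 · 25/216 = 5/216; these sum to 7/72.
By Bayes' rule, P(r = 3 | data) = (1/40) / (7/72) = 9/35.

0.2571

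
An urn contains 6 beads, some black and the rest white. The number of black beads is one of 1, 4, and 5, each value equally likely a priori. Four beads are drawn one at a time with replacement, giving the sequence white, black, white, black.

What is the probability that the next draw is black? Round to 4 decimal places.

The likelihood of the observed sequence under each hypothesis: P(data | r = 1) = (5/6)(1/6)(5/6)(1/6) = 0.01929; P(data | r = 4) = (2/6)(4/6)(2/6)(4/6) = 0.049383; P(data | r = 5) = (1/6)(5/6)(1/6)(5/6) = 0.01929.
Multiplying each by its prior: 1/3 · 0.01929 = 0.00643, 1/3 · 0.049383 = 0.016461, 1/3 · 0.01929 = 0.00643; summing to 0.029321.
The posterior is then P(r = 1 | data) = 0.2193, P(r = 4 | data) = 0.5614, P(r = 5 | data) = 0.2193.
The predictive probability is P(black next | data) = (1/6)(0.2193) + (2/3)(0.5614) + (5/6)(0.2193) = 0.59357.

0.5936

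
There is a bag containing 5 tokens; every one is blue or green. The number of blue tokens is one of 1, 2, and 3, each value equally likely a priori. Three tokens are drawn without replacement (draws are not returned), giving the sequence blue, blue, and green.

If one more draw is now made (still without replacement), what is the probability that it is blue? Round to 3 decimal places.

0.333

For each hypothesis, P(data | H) works out to: P(data | r = 1) = (1/5)(0/4) = 0; P(data | r = 2) = (2/5)(1/4)(3/3) = 1/10; P(data | r = 3) = (3/5)(2/4)(2/3) = 1/5.
Multiplying each by its prior: 1/3 · 0 = 0, 1/3 · 1/10 = 1/30, 1/3 · 1/5 = 1/15; summing to 1/10.
Dividing through by the total gives posterior P(r = 1 | data) = 0, P(r = 2 | data) = 1/3, P(r = 3 | data) = 2/3.
Averaging over the posterior, P(blue next | data) = (0)(1/3) + (1/2)(2/3) = 1/3.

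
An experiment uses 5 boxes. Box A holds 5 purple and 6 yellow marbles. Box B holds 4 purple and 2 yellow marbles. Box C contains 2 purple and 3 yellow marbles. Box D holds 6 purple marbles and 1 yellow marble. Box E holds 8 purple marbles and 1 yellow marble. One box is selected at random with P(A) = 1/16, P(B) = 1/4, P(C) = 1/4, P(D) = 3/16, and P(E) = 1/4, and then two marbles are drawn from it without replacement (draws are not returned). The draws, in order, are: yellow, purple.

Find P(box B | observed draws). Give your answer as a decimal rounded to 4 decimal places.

The likelihood of the observed sequence under each hypothesis: P(data | box A) = (6/11)(5/10) = 0.27273; P(data | box B) = (2/6)(4/5) = 0.26667; P(data | box C) = (3/5)(2/4) = 0.3; P(data | box D) = (1/7)(6/6) = 0.14286; P(data | box E) = (1/9)(8/8) = 0.11111.
The prior-weighted likelihoods are 1/16 · 0.27273 = 0.017045, 1/4 · 0.26667 = 0.066667, 1/4 · 0.3 = 0.075, 3/16 · 0.14286 = 0.026786, 1/4 · 0.11111 = 0.027778; these sum to 0.21328.
Therefore the posterior P(box B | data) = (0.066667) / (0.21328) = 0.31258.

0.3126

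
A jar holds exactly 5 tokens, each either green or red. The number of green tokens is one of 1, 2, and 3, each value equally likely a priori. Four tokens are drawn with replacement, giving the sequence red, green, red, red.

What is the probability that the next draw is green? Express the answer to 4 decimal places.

0.3437

For each hypothesis, P(data | H) works out to: P(data | r = 1) = (4/5)(1/5)(4/5)(4/5) = 0.1024; P(data | r = 2) = (3/5)(2/5)(3/5)(3/5) = 0.0864; P(data | r = 3) = (2/5)(3/5)(2/5)(2/5) = 0.0384.
Multiplying each by its prior: 1/3 · 0.1024 = 0.034133, 1/3 · 0.0864 = 0.0288, 1/3 · 0.0384 = 0.0128; these sum to 0.075733.
The posterior is then P(r = 1 | data) = 0.4507, P(r = 2 | data) = 0.38028, P(r = 3 | data) = 0.16901.
So P(green next | data) = Σ P(green next | H) P(H | data) = (1/5)(0.4507) + (2/5)(0.38028) + (3/5)(0.16901) = 0.34366.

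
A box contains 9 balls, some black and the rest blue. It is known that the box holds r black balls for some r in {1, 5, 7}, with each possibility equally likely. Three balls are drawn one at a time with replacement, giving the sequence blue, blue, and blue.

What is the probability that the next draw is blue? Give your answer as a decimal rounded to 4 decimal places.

0.8311

Under each hypothesis, the probability of the observed sequence is: P(data | r = 1) = (8/9)(8/9)(8/9) = 0.70233; P(data | r = 5) = (4/9)(4/9)(4/9) = 0.087791; P(data | r = 7) = (2/9)(2/9)(2/9) = 0.010974.
Weighting by the prior gives 1/3 · 0.70233 = 0.23411, 1/3 · 0.087791 = 0.029264, 1/3 · 0.010974 = 0.003658; with total 0.26703.
Normalising, the posterior is P(r = 1 | data) = 0.87671, P(r = 5 | data) = 0.10959, P(r = 7 | data) = 0.013699.
The predictive probability is P(blue next | data) = (8/9)(0.87671) + (4/9)(0.10959) + (2/9)(0.013699) = 0.83105.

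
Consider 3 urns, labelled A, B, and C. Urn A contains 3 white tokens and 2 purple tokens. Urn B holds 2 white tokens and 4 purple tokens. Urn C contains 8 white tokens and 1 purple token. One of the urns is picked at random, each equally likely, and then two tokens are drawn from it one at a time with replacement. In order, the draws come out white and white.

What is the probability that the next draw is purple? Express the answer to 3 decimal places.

For each hypothesis, P(data | H) works out to: P(data | urn A) = (3/5)(3/5) = 0.36; P(data | urn B) = (2/6)(2/6) = 0.11111; P(data | urn C) = (8/9)(8/9) = 0.79012.
Multiplying each by its prior: 1/3 · 0.36 = 0.12, 1/3 · 0.11111 = 0.037037, 1/3 · 0.79012 = 0.26337; with total 0.42041.
Dividing through by the total gives posterior P(urn A | data) = 0.28543, P(urn B | data) = 0.088097, P(urn C | data) = 0.62647.
The predictive probability is P(purple next | data) = (2/5)(0.28543) + (2/3)(0.088097) + (1/9)(0.62647) = 0.24251.

0.243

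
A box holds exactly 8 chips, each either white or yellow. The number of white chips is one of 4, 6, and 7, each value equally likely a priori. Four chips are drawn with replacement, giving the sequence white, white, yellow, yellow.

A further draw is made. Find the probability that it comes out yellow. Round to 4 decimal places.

0.3789

For each hypothesis, P(data | H) works out to: P(data | r = 4) = (4/8)(4/8)(4/8)(4/8) = 0.0625; P(data | r = 6) = (6/8)(6/8)(2/8)(2/8) = 0.035156; P(data | r = 7) = (7/8)(7/8)(1/8)(1/8) = 0.011963.
Weighting by the prior gives 1/3 · 0.0625 = 0.020833, 1/3 · 0.035156 = 0.011719, 1/3 · 0.011963 = 0.0039876; these sum to 0.03654.
Normalising, the posterior is P(r = 4 | data) = 0.57016, P(r = 6 | data) = 0.32071, P(r = 7 | data) = 0.10913.
So P(yellow next | data) = Σ P(yellow next | H) P(H | data) = (1/2)(0.57016) + (1/4)(0.32071) + (1/8)(0.10913) = 0.3789.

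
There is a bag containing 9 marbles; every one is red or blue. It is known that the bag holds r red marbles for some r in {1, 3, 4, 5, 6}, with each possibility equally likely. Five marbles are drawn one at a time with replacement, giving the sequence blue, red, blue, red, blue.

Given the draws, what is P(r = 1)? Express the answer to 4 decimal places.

The likelihood of the observed sequence under each hypothesis: P(data | r = 1) = (8/9)(1/9)(8/9)(1/9)(8/9) = 0.0086708; P(data | r = 3) = (6/9)(3/9)(6/9)(3/9)(6/9) = 0.032922; P(data | r = 4) = (5/9)(4/9)(5/9)(4/9)(5/9) = 0.03387; P(data | r = 5) = (4/9)(5/9)(4/9)(5/9)(4/9) = 0.027096; P(data | r = 6) = (3/9)(6/9)(3/9)(6/9)(3/9) = 0.016461.
The prior-weighted likelihoods are 1/5 · 0.0086708 = 0.0017342, 1/5 · 0.032922 = 0.0065844, 1/5 · 0.03387 = 0.006774, 1/5 · 0.027096 = 0.0054192, 1/5 · 0.016461 = 0.0032922; summing to 0.023804.
By Bayes' rule, P(r = 1 | data) = (0.0017342) / (0.023804) = 0.072851.

0.0729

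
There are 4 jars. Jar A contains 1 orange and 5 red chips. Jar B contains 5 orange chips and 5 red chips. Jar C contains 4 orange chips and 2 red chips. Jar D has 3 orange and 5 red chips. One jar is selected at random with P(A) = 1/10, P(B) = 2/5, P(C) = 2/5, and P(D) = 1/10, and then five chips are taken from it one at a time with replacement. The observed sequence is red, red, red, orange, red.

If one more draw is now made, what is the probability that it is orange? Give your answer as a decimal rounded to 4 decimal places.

For each hypothesis, P(data | H) works out to: P(data | jar A) = (5/6)(5/6)(5/6)(1/6)(5/6) = 0.080376; P(data | jar B) = (5/10)(5/10)(5/10)(5/10)(5/10) = 0.03125; P(data | jar C) = (2/6)(2/6)(2/6)(4/6)(2/6) = 0.0082305; P(data | jar D) = (5/8)(5/8)(5/8)(3/8)(5/8) = 0.05722.
Weighting by the prior gives 1/10 · 0.080376 = 0.0080376, 2/5 · 0.03125 = 0.0125, 2/5 · 0.0082305 = 0.0032922, 1/10 · 0.05722 = 0.005722; with total 0.029552.
Dividing through by the total gives posterior P(jar A | data) = 0.27198, P(jar B | data) = 0.42299, P(jar C | data) = 0.1114, P(jar D | data) = 0.19363.
Averaging over the posterior, P(orange next | data) = (1/6)(0.27198) + (1/2)(0.42299) + (2/3)(0.1114) + (3/8)(0.19363) = 0.4037.

0.4037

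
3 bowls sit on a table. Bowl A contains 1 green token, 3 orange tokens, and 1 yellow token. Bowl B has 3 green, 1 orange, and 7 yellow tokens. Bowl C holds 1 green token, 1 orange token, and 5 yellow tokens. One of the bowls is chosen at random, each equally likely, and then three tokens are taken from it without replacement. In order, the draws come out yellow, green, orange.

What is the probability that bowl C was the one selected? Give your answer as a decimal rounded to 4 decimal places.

Compute the likelihood of the observed sequence for each case: P(data | bowl A) = (1/5)(1/4)(3/3) = 0.05; P(data | bowl B) = (7/11)(3/10)(1/9) = 0.021212; P(data | bowl C) = (5/7)(1/6)(1/5) = 0.02381.
Weighting by the prior gives 1/3 · 0.05 = 0.016667, 1/3 · 0.021212 = 0.0070707, 1/3 · 0.02381 = 0.0079365; these sum to 0.031674.
By Bayes' rule, P(bowl C | data) = (0.0079365) / (0.031674) = 0.25057.

0.2506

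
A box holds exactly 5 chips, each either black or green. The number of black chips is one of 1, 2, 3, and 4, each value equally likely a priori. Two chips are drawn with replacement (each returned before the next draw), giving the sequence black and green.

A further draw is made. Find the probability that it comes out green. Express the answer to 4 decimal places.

Compute the likelihood of the observed sequence for each case: P(data | r = 1) = (1/5)(4/5) = 4/25; P(data | r = 2) = (2/5)(3/5) = 6/25; P(data | r = 3) = (3/5)(2/5) = 6/25; P(data | r = 4) = (4/5)(1/5) = 4/25.
The prior-weighted likelihoods are 1/4 · 4/25 = 1/25, 1/4 · 6/25 = 3/50, 1/4 · 6/25 = 3/50, 1/4 · 4/25 = 1/25; these sum to 1/5.
The posterior is then P(r = 1 | data) = 1/5, P(r = 2 | data) = 3/10, P(r = 3 | data) = 3/10, P(r = 4 | data) = 1/5.
Averaging over the posterior, P(green next | data) = (4/5)(1/5) + (3/5)(3/10) + (2/5)(3/10) + (1/5)(1/5) = 1/2.

0.5000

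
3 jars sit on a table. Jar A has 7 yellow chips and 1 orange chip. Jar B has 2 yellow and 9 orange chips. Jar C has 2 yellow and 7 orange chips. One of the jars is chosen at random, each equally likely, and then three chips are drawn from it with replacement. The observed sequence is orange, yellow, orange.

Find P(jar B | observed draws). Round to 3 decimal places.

0.451

For each hypothesis, P(data | H) works out to: P(data | jar A) = (1/8)(7/8)(1/8) = 0.013672; P(data | jar B) = (9/11)(2/11)(9/11) = 0.12171; P(data | jar C) = (7/9)(2/9)(7/9) = 0.13443.
The prior-weighted likelihoods are 1/3 · 0.013672 = 0.0045573, 1/3 · 0.12171 = 0.040571, 1/3 · 0.13443 = 0.04481; summing to 0.089939.
By Bayes' rule, P(jar B | data) = (0.040571) / (0.089939) = 0.4511.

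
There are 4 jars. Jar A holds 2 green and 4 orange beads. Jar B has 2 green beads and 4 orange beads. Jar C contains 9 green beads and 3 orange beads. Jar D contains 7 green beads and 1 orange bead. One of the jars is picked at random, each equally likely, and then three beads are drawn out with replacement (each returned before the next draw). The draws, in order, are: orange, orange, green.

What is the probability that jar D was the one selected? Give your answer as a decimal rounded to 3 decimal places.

0.038

Under each hypothesis, the probability of the observed sequence is: P(data | jar A) = (4/6)(4/6)(2/6) = 0.14815; P(data | jar B) = (4/6)(4/6)(2/6) = 0.14815; P(data | jar C) = (3/12)(3/12)(9/12) = 0.046875; P(data | jar D) = (1/8)(1/8)(7/8) = 0.013672.
Weighting by the prior gives 1/4 · 0.14815 = 0.037037, 1/4 · 0.14815 = 0.037037, 1/4 · 0.046875 = 0.011719, 1/4 · 0.013672 = 0.003418; with total 0.089211.
So P(jar D | data) = (0.003418) / (0.089211) = 0.038313.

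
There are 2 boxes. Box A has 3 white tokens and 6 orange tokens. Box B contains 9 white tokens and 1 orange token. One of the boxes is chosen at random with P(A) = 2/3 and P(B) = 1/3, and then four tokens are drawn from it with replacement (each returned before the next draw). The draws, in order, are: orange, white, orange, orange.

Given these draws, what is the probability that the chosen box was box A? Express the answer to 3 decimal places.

The likelihood of the observed sequence under each hypothesis: P(data | box A) = (6/9)(3/9)(6/9)(6/9) = 0.098765; P(data | box B) = (1/10)(9/10)(1/10)(1/10) = 0.0009.
Weighting by the prior gives 2/3 · 0.098765 = 0.065844, 1/3 · 0.0009 = 0.0003; these sum to 0.066144.
Therefore the posterior P(box A | data) = (0.065844) / (0.066144) = 0.99546.

0.995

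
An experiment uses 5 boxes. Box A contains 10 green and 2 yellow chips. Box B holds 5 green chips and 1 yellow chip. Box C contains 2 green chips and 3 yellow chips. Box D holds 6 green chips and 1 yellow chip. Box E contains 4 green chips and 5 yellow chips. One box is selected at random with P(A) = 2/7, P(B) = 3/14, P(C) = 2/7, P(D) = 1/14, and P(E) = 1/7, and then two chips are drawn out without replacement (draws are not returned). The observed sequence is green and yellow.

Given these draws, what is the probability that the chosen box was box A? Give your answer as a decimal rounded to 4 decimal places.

0.2017

Under each hypothesis, the probability of the observed sequence is: P(data | box A) = (10/12)(2/11) = 0.15152; P(data | box B) = (5/6)(1/5) = 0.16667; P(data | box C) = (2/5)(3/4) = 0.3; P(data | box D) = (6/7)(1/6) = 0.14286; P(data | box E) = (4/9)(5/8) = 0.27778.
Multiplying each by its prior: 2/7 · 0.15152 = 0.04329, 3/14 · 0.16667 = 0.035714, 2/7 · 0.3 = 0.085714, 1/14 · 0.14286 = 0.010204, 1/7 · 0.27778 = 0.039683; summing to 0.21461.
Therefore the posterior P(box A | data) = (0.04329) / (0.21461) = 0.20172.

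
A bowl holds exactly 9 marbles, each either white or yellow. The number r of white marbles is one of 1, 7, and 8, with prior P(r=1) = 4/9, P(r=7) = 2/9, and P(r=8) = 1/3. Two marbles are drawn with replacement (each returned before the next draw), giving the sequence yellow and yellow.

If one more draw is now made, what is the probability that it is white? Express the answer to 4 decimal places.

Compute the likelihood of the observed sequence for each case: P(data | r = 1) = (8/9)(8/9) = 64/81; P(data | r = 7) = (2/9)(2/9) = 4/81; P(data | r = 8) = (1/9)(1/9) = 1/81.
Weighting by the prior gives 4/9 · 64/81 = 256/729, 2/9 · 4/81 = 8/729, 1/3 · 1/81 = 1/243; these sum to 89/243.
The posterior is then P(r = 1 | data) = 256/267, P(r = 7 | data) = 8/267, P(r = 8 | data) = 1/89.
The predictive probability is P(white next | data) = (1/9)(256/267) + (7/9)(8/267) + (8/9)(1/89) = 112/801.

0.1398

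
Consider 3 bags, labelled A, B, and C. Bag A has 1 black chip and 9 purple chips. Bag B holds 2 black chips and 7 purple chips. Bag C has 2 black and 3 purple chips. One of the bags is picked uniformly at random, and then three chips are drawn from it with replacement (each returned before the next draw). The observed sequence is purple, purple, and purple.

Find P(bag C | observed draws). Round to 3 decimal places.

Under each hypothesis, the probability of the observed sequence is: P(data | bag A) = (9/10)(9/10)(9/10) = 0.729; P(data | bag B) = (7/9)(7/9)(7/9) = 0.47051; P(data | bag C) = (3/5)(3/5)(3/5) = 0.216.
Weighting by the prior gives 1/3 · 0.729 = 0.243, 1/3 · 0.47051 = 0.15684, 1/3 · 0.216 = 0.072; summing to 0.47184.
By Bayes' rule, P(bag C | data) = (0.072) / (0.47184) = 0.1526.

0.153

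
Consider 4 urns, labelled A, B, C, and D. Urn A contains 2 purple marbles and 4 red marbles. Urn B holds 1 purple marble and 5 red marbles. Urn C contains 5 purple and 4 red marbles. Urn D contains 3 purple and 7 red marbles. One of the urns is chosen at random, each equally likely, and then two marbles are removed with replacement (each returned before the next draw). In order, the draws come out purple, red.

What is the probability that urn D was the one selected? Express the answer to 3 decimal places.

0.257

Compute the likelihood of the observed sequence for each case: P(data | urn A) = (2/6)(4/6) = 0.22222; P(data | urn B) = (1/6)(5/6) = 0.13889; P(data | urn C) = (5/9)(4/9) = 0.24691; P(data | urn D) = (3/10)(7/10) = 0.21.
Weighting by the prior gives 1/4 · 0.22222 = 0.055556, 1/4 · 0.13889 = 0.034722, 1/4 · 0.24691 = 0.061728, 1/4 · 0.21 = 0.0525; these sum to 0.20451.
Therefore the posterior P(urn D | data) = (0.0525) / (0.20451) = 0.25672.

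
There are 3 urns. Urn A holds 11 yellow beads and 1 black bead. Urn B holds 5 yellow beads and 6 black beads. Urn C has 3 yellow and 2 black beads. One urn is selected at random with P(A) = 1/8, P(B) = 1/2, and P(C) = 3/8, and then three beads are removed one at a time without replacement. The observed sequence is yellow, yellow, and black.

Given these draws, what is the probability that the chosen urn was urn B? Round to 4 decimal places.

0.4150

For each hypothesis, P(data | H) works out to: P(data | urn A) = (11/12)(10/11)(1/10) = 0.083333; P(data | urn B) = (5/11)(4/10)(6/9) = 0.12121; P(data | urn C) = (3/5)(2/4)(2/3) = 0.2.
Multiplying each by its prior: 1/8 · 0.083333 = 0.010417, 1/2 · 0.12121 = 0.060606, 3/8 · 0.2 = 0.075; with total 0.14602.
Hence P(urn B | data) = (0.060606) / (0.14602) = 0.41505.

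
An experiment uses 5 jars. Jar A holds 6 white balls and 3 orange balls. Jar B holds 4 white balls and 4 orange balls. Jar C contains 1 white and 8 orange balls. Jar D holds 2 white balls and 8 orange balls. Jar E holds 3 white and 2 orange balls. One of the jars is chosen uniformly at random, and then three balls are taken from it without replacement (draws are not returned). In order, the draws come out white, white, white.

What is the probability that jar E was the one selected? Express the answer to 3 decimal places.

0.244

For each hypothesis, P(data | H) works out to: P(data | jar A) = (6/9)(5/8)(4/7) = 5/21; P(data | jar B) = (4/8)(3/7)(2/6) = 1/14; P(data | jar C) = (1/9)(0/8) = 0; P(data | jar D) = (2/10)(1/9)(0/8) = 0; P(data | jar E) = (3/5)(2/4)(1/3) = 1/10.
The prior-weighted likelihoods are 1/5 · 5/21 = 1/21, 1/5 · 1/14 = 1/70, 1/5 · 0 = 0, 1/5 · 0 = 0, 1/5 · 1/10 = 1/50; with total 43/525.
Hence P(jar E | data) = (1/50) / (43/525) = 21/86.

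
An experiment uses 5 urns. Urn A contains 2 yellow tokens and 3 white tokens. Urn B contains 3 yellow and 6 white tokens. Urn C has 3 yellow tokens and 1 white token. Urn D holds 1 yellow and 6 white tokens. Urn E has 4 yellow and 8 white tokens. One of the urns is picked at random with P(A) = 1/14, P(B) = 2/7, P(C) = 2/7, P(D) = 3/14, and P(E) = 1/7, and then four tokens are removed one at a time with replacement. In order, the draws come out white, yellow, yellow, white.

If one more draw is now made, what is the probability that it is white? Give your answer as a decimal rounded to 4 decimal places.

Compute the likelihood of the observed sequence for each case: P(data | urn A) = (3/5)(2/5)(2/5)(3/5) = 0.0576; P(data | urn B) = (6/9)(3/9)(3/9)(6/9) = 0.049383; P(data | urn C) = (1/4)(3/4)(3/4)(1/4) = 0.035156; P(data | urn D) = (6/7)(1/7)(1/7)(6/7) = 0.014994; P(data | urn E) = (8/12)(4/12)(4/12)(8/12) = 0.049383.
The prior-weighted likelihoods are 1/14 · 0.0576 = 0.0041143, 2/7 · 0.049383 = 0.014109, 2/7 · 0.035156 = 0.010045, 3/14 · 0.014994 = 0.0032129, 1/7 · 0.049383 = 0.0070547; these sum to 0.038536.
The posterior is then P(urn A | data) = 0.10677, P(urn B | data) = 0.36614, P(urn C | data) = 0.26066, P(urn D | data) = 0.083375, P(urn E | data) = 0.18307.
So P(white next | data) = Σ P(white next | H) P(H | data) = (3/5)(0.10677) + (2/3)(0.36614) + (1/4)(0.26066) + (6/7)(0.083375) + (2/3)(0.18307) = 0.56682.

0.5668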